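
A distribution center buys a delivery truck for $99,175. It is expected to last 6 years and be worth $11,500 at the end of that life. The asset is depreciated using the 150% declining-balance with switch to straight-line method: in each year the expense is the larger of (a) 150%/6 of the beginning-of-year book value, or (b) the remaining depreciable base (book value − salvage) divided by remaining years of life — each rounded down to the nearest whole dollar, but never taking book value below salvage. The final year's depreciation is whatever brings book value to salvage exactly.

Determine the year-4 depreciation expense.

$10,460

Depreciable base = $99,175 − $11,500 = $87,675.
Year 1: DB = ⌊$99,175 × 150%/6⌋ = $24,793; SL = ⌊$87,675/6⌋ = $14,612 → take DB $24,793. Book value $74,382.
Year 2: DB = ⌊$74,382 × 150%/6⌋ = $18,595; SL = ⌊$62,882/5⌋ = $12,576 → take DB $18,595. Book value $55,787.
Year 3: DB = ⌊$55,787 × 150%/6⌋ = $13,946; SL = ⌊$44,287/4⌋ = $11,071 → take DB $13,946. Book value $41,841.
Year 4: DB = ⌊$41,841 × 150%/6⌋ = $10,460; SL = ⌊$30,341/3⌋ = $10,113 → take DB $10,460. Book value $31,381.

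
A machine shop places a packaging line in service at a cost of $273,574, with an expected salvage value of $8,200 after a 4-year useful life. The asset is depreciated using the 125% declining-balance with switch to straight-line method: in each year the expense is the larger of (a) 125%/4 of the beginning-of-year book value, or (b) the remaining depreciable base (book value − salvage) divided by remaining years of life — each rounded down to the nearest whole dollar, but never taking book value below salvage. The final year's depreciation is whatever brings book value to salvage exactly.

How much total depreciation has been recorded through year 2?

$145,452

Depreciable base = $273,574 − $8,200 = $265,374.
Year 1: DB = ⌊$273,574 × 125%/4⌋ = $85,491; SL = ⌊$265,374/4⌋ = $66,343 → take DB $85,491. Book value $188,083.
Year 2: DB = ⌊$188,083 × 125%/4⌋ = $58,775; SL = ⌊$179,883/3⌋ = $59,961 → take SL $59,961. Book value $128,122.
Accumulated through year 2 = $273,574 − $128,122 = $145,452.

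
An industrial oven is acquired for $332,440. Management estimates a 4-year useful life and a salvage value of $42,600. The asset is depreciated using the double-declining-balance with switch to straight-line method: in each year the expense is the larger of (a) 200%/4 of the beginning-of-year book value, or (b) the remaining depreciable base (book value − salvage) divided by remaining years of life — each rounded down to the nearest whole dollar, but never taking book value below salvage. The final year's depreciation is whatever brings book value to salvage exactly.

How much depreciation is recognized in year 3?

Depreciable base = $332,440 − $42,600 = $289,840.
Year 1: DB = ⌊$332,440 × 200%/4⌋ = $166,220; SL = ⌊$289,840/4⌋ = $72,460 → take DB $166,220. Book value $166,220.
Year 2: DB = ⌊$166,220 × 200%/4⌋ = $83,110; SL = ⌊$123,620/3⌋ = $41,206 → take DB $83,110. Book value $83,110.
Year 3: DB = ⌊$83,110 × 200%/4⌋ = $41,555; SL = ⌊$40,510/2⌋ = $20,255 → take DB $41,555, capped at $40,510. Book value $42,600.

$40,510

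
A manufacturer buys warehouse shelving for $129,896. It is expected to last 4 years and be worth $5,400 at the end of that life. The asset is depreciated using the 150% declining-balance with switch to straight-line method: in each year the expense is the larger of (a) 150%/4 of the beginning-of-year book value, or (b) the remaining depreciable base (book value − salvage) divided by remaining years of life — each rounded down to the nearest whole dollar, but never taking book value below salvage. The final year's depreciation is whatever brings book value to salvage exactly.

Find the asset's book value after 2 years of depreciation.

$50,741

Depreciable base = $129,896 − $5,400 = $124,496.
Year 1: DB = ⌊$129,896 × 150%/4⌋ = $48,711; SL = ⌊$124,496/4⌋ = $31,124 → take DB $48,711. Book value $81,185.
Year 2: DB = ⌊$81,185 × 150%/4⌋ = $30,444; SL = ⌊$75,785/3⌋ = $25,261 → take DB $30,444. Book value $50,741.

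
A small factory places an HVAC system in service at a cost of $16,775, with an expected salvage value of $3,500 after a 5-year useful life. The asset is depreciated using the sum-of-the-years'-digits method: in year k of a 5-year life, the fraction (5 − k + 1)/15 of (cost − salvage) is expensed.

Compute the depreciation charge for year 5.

$885

Depreciable base = $16,775 − $3,500 = $13,275.
Sum of the years' digits = 5+4+3+2+1 = 15.
Year 1: $13,275 × 5/15 = $4,425. Book value $12,350.
Year 2: $13,275 × 4/15 = $3,540. Book value $8,810.
Year 3: $13,275 × 3/15 = $2,655. Book value $6,155.
Year 4: $13,275 × 2/15 = $1,770. Book value $4,385.
Year 5: $13,275 × 1/15 = $885. Book value $3,500.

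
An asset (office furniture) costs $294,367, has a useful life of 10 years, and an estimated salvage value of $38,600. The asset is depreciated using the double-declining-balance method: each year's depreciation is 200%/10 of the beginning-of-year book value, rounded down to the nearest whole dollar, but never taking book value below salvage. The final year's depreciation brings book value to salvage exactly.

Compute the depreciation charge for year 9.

$9,877

Depreciable base = $294,367 − $38,600 = $255,767.
Year 1: ⌊$294,367 × 200%/10⌋ = $58,873. Book value $235,494.
Year 2: ⌊$235,494 × 200%/10⌋ = $47,098. Book value $188,396.
Year 3: ⌊$188,396 × 200%/10⌋ = $37,679. Book value $150,717.
Year 4: ⌊$150,717 × 200%/10⌋ = $30,143. Book value $120,574.
Year 5: ⌊$120,574 × 200%/10⌋ = $24,114. Book value $96,460.
Year 6: ⌊$96,460 × 200%/10⌋ = $19,292. Book value $77,168.
Year 7: ⌊$77,168 × 200%/10⌋ = $15,433. Book value $61,735.
Year 8: ⌊$61,735 × 200%/10⌋ = $12,347. Book value $49,388.
Year 9: ⌊$49,388 × 200%/10⌋ = $9,877. Book value $39,511.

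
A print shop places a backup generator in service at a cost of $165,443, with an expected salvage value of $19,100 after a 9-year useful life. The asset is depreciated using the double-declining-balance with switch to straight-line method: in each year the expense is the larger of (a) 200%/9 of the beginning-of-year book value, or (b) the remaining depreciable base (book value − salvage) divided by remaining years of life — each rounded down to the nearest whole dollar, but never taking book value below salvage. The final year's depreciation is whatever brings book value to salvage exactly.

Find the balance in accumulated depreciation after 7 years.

Depreciable base = $165,443 − $19,100 = $146,343.
Year 1: DB = ⌊$165,443 × 200%/9⌋ = $36,765; SL = ⌊$146,343/9⌋ = $16,260 → take DB $36,765. Book value $128,678.
Year 2: DB = ⌊$128,678 × 200%/9⌋ = $28,595; SL = ⌊$109,578/8⌋ = $13,697 → take DB $28,595. Book value $100,083.
Year 3: DB = ⌊$100,083 × 200%/9⌋ = $22,240; SL = ⌊$80,983/7⌋ = $11,569 → take DB $22,240. Book value $77,843.
Year 4: DB = ⌊$77,843 × 200%/9⌋ = $17,298; SL = ⌊$58,743/6⌋ = $9,790 → take DB $17,298. Book value $60,545.
Year 5: DB = ⌊$60,545 × 200%/9⌋ = $13,454; SL = ⌊$41,445/5⌋ = $8,289 → take DB $13,454. Book value $47,091.
Year 6: DB = ⌊$47,091 × 200%/9⌋ = $10,464; SL = ⌊$27,991/4⌋ = $6,997 → take DB $10,464. Book value $36,627.
Year 7: DB = ⌊$36,627 × 200%/9⌋ = $8,139; SL = ⌊$17,527/3⌋ = $5,842 → take DB $8,139. Book value $28,488.
Accumulated through year 7 = $165,443 − $28,488 = $136,955.

$136,955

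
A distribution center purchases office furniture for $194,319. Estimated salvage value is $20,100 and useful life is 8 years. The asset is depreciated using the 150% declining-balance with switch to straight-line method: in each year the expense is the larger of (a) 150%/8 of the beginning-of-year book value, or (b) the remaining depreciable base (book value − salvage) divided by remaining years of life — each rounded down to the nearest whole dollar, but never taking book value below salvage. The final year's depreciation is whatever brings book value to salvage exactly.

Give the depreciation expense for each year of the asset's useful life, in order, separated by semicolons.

$36,434; $29,603; $24,052; $19,543; $16,146; $16,147; $16,147; $16,147

Depreciable base = $194,319 − $20,100 = $174,219.
Year 1: DB = ⌊$194,319 × 150%/8⌋ = $36,434; SL = ⌊$174,219/8⌋ = $21,777 → take DB $36,434. Book value $157,885.
Year 2: DB = ⌊$157,885 × 150%/8⌋ = $29,603; SL = ⌊$137,785/7⌋ = $19,683 → take DB $29,603. Book value $128,282.
Year 3: DB = ⌊$128,282 × 150%/8⌋ = $24,052; SL = ⌊$108,182/6⌋ = $18,030 → take DB $24,052. Book value $104,230.
Year 4: DB = ⌊$104,230 × 150%/8⌋ = $19,543; SL = ⌊$84,130/5⌋ = $16,826 → take DB $19,543. Book value $84,687.
Year 5: DB = ⌊$84,687 × 150%/8⌋ = $15,878; SL = ⌊$64,587/4⌋ = $16,146 → take SL $16,146. Book value $68,541.
Year 6: DB = ⌊$68,541 × 150%/8⌋ = $12,851; SL = ⌊$48,441/3⌋ = $16,147 → take SL $16,147. Book value $52,394.
Year 7: DB = ⌊$52,394 × 150%/8⌋ = $9,823; SL = ⌊$32,294/2⌋ = $16,147 → take SL $16,147. Book value $36,247.
Year 8 (final): $36,247 − $20,100 = $16,147. Book value $20,100.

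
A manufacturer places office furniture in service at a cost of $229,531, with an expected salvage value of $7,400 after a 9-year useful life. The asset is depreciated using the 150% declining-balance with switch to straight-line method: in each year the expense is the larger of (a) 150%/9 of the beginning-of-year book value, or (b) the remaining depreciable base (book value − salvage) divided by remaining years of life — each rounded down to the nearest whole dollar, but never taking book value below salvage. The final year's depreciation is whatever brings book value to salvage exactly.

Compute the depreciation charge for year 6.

Depreciable base = $229,531 − $7,400 = $222,131.
Year 1: DB = ⌊$229,531 × 150%/9⌋ = $38,255; SL = ⌊$222,131/9⌋ = $24,681 → take DB $38,255. Book value $191,276.
Year 2: DB = ⌊$191,276 × 150%/9⌋ = $31,879; SL = ⌊$183,876/8⌋ = $22,984 → take DB $31,879. Book value $159,397.
Year 3: DB = ⌊$159,397 × 150%/9⌋ = $26,566; SL = ⌊$151,997/7⌋ = $21,713 → take DB $26,566. Book value $132,831.
Year 4: DB = ⌊$132,831 × 150%/9⌋ = $22,138; SL = ⌊$125,431/6⌋ = $20,905 → take DB $22,138. Book value $110,693.
Year 5: DB = ⌊$110,693 × 150%/9⌋ = $18,448; SL = ⌊$103,293/5⌋ = $20,658 → take SL $20,658. Book value $90,035.
Year 6: DB = ⌊$90,035 × 150%/9⌋ = $15,005; SL = ⌊$82,635/4⌋ = $20,658 → take SL $20,658. Book value $69,377.

$20,658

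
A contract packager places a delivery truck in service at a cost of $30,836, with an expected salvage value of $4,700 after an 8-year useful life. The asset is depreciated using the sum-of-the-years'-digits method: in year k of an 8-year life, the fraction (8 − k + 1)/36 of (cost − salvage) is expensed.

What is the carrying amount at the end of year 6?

Depreciable base = $30,836 − $4,700 = $26,136.
Sum of the years' digits = 8+7+6+5+4+3+2+1 = 36.
Year 1: $26,136 × 8/36 = $5,808. Book value $25,028.
Year 2: $26,136 × 7/36 = $5,082. Book value $19,946.
Year 3: $26,136 × 6/36 = $4,356. Book value $15,590.
Year 4: $26,136 × 5/36 = $3,630. Book value $11,960.
Year 5: $26,136 × 4/36 = $2,904. Book value $9,056.
Year 6: $26,136 × 3/36 = $2,178. Book value $6,878.

$6,878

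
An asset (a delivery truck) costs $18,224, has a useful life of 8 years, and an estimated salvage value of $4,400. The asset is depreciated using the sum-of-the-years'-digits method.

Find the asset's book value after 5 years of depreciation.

$6,704

Depreciable base = $18,224 − $4,400 = $13,824.
Sum of the years' digits = 8+7+6+5+4+3+2+1 = 36.
Year 1: $13,824 × 8/36 = $3,072. Book value $15,152.
Year 2: $13,824 × 7/36 = $2,688. Book value $12,464.
Year 3: $13,824 × 6/36 = $2,304. Book value $10,160.
Year 4: $13,824 × 5/36 = $1,920. Book value $8,240.
Year 5: $13,824 × 4/36 = $1,536. Book value $6,704.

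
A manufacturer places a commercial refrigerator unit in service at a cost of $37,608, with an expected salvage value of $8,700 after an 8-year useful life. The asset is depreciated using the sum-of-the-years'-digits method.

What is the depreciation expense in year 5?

Depreciable base = $37,608 − $8,700 = $28,908.
Sum of the years' digits = 8+7+6+5+4+3+2+1 = 36.
Year 1: $28,908 × 8/36 = $6,424. Book value $31,184.
Year 2: $28,908 × 7/36 = $5,621. Book value $25,563.
Year 3: $28,908 × 6/36 = $4,818. Book value $20,745.
Year 4: $28,908 × 5/36 = $4,015. Book value $16,730.
Year 5: $28,908 × 4/36 = $3,212. Book value $13,518.

$3,212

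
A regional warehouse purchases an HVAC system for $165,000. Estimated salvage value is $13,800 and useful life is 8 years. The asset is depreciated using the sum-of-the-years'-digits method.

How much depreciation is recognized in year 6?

$12,600

Depreciable base = $165,000 − $13,800 = $151,200.
Sum of the years' digits = 8+7+6+5+4+3+2+1 = 36.
Year 1: $151,200 × 8/36 = $33,600. Book value $131,400.
Year 2: $151,200 × 7/36 = $29,400. Book value $102,000.
Year 3: $151,200 × 6/36 = $25,200. Book value $76,800.
Year 4: $151,200 × 5/36 = $21,000. Book value $55,800.
Year 5: $151,200 × 4/36 = $16,800. Book value $39,000.
Year 6: $151,200 × 3/36 = $12,600. Book value $26,400.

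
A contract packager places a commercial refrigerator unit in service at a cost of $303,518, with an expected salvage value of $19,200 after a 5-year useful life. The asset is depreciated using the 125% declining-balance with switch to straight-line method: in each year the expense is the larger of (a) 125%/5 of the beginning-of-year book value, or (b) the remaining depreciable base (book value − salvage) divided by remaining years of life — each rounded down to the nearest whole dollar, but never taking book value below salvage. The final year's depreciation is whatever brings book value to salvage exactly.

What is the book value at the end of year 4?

$69,710

Depreciable base = $303,518 − $19,200 = $284,318.
Year 1: DB = ⌊$303,518 × 125%/5⌋ = $75,879; SL = ⌊$284,318/5⌋ = $56,863 → take DB $75,879. Book value $227,639.
Year 2: DB = ⌊$227,639 × 125%/5⌋ = $56,909; SL = ⌊$208,439/4⌋ = $52,109 → take DB $56,909. Book value $170,730.
Year 3: DB = ⌊$170,730 × 125%/5⌋ = $42,682; SL = ⌊$151,530/3⌋ = $50,510 → take SL $50,510. Book value $120,220.
Year 4: DB = ⌊$120,220 × 125%/5⌋ = $30,055; SL = ⌊$101,020/2⌋ = $50,510 → take SL $50,510. Book value $69,710.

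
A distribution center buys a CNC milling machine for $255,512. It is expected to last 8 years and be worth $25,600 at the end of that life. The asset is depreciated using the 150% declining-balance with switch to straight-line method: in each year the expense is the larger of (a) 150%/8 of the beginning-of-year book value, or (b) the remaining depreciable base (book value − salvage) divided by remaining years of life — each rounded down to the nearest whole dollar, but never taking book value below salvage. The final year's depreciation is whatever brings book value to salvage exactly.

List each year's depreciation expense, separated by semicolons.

Depreciable base = $255,512 − $25,600 = $229,912.
Year 1: DB = ⌊$255,512 × 150%/8⌋ = $47,908; SL = ⌊$229,912/8⌋ = $28,739 → take DB $47,908. Book value $207,604.
Year 2: DB = ⌊$207,604 × 150%/8⌋ = $38,925; SL = ⌊$182,004/7⌋ = $26,000 → take DB $38,925. Book value $168,679.
Year 3: DB = ⌊$168,679 × 150%/8⌋ = $31,627; SL = ⌊$143,079/6⌋ = $23,846 → take DB $31,627. Book value $137,052.
Year 4: DB = ⌊$137,052 × 150%/8⌋ = $25,697; SL = ⌊$111,452/5⌋ = $22,290 → take DB $25,697. Book value $111,355.
Year 5: DB = ⌊$111,355 × 150%/8⌋ = $20,879; SL = ⌊$85,755/4⌋ = $21,438 → take SL $21,438. Book value $89,917.
Year 6: DB = ⌊$89,917 × 150%/8⌋ = $16,859; SL = ⌊$64,317/3⌋ = $21,439 → take SL $21,439. Book value $68,478.
Year 7: DB = ⌊$68,478 × 150%/8⌋ = $12,839; SL = ⌊$42,878/2⌋ = $21,439 → take SL $21,439. Book value $47,039.
Year 8 (final): $47,039 − $25,600 = $21,439. Book value $25,600.

$47,908; $38,925; $31,627; $25,697; $21,438; $21,439; $21,439; $21,439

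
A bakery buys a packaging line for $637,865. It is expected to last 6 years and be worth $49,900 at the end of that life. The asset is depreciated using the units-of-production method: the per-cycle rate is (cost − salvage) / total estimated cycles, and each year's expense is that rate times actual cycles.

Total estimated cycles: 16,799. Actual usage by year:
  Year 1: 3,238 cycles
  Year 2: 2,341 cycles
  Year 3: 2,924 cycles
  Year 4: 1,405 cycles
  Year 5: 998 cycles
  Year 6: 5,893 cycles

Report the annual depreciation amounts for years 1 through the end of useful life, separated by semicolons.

Depreciable base = $637,865 − $49,900 = $587,965.
Rate = $587,965 / 16,799 cycles = $35 per cycle.
Year 1: 3,238 × $35 = $113,330. Book value $524,535.
Year 2: 2,341 × $35 = $81,935. Book value $442,600.
Year 3: 2,924 × $35 = $102,340. Book value $340,260.
Year 4: 1,405 × $35 = $49,175. Book value $291,085.
Year 5: 998 × $35 = $34,930. Book value $256,155.
Year 6: 5,893 × $35 = $206,255. Book value $49,900.

$113,330; $81,935; $102,340; $49,175; $34,930; $206,255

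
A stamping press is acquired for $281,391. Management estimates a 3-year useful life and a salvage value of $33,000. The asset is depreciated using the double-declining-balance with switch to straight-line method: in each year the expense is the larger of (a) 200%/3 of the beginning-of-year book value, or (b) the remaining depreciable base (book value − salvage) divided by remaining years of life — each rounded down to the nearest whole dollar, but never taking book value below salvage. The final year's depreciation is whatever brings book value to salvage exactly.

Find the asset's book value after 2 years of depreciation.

$33,000

Depreciable base = $281,391 − $33,000 = $248,391.
Year 1: DB = ⌊$281,391 × 200%/3⌋ = $187,594; SL = ⌊$248,391/3⌋ = $82,797 → take DB $187,594. Book value $93,797.
Year 2: DB = ⌊$93,797 × 200%/3⌋ = $62,531; SL = ⌊$60,797/2⌋ = $30,398 → take DB $62,531, capped at $60,797. Book value $33,000.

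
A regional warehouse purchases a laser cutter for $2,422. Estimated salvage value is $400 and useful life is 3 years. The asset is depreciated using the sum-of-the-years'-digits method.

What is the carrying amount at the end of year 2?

Depreciable base = $2,422 − $400 = $2,022.
Sum of the years' digits = 3+2+1 = 6.
Year 1: $2,022 × 3/6 = $1,011. Book value $1,411.
Year 2: $2,022 × 2/6 = $674. Book value $737.

$737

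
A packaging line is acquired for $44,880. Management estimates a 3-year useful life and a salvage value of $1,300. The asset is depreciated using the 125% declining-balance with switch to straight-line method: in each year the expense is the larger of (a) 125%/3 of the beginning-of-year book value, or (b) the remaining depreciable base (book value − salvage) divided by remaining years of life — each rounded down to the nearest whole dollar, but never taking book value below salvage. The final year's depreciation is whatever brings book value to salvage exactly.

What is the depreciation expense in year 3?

Depreciable base = $44,880 − $1,300 = $43,580.
Year 1: DB = ⌊$44,880 × 125%/3⌋ = $18,700; SL = ⌊$43,580/3⌋ = $14,526 → take DB $18,700. Book value $26,180.
Year 2: DB = ⌊$26,180 × 125%/3⌋ = $10,908; SL = ⌊$24,880/2⌋ = $12,440 → take SL $12,440. Book value $13,740.
Year 3 (final): $13,740 − $1,300 = $12,440. Book value $1,300.

$12,440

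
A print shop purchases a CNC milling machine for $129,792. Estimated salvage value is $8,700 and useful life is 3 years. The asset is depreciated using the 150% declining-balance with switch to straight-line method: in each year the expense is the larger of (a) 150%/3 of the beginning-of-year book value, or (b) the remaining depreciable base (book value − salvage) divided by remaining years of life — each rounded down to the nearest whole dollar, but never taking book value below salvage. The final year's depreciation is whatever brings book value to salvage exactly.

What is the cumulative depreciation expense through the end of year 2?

$97,344

Depreciable base = $129,792 − $8,700 = $121,092.
Year 1: DB = ⌊$129,792 × 150%/3⌋ = $64,896; SL = ⌊$121,092/3⌋ = $40,364 → take DB $64,896. Book value $64,896.
Year 2: DB = ⌊$64,896 × 150%/3⌋ = $32,448; SL = ⌊$56,196/2⌋ = $28,098 → take DB $32,448. Book value $32,448.
Accumulated through year 2 = $129,792 − $32,448 = $97,344.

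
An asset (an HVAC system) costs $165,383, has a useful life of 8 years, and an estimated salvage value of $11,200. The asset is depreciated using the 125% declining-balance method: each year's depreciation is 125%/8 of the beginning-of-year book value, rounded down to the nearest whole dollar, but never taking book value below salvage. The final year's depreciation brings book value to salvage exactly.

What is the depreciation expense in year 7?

$9,324

Depreciable base = $165,383 − $11,200 = $154,183.
Year 1: ⌊$165,383 × 125%/8⌋ = $25,841. Book value $139,542.
Year 2: ⌊$139,542 × 125%/8⌋ = $21,803. Book value $117,739.
Year 3: ⌊$117,739 × 125%/8⌋ = $18,396. Book value $99,343.
Year 4: ⌊$99,343 × 125%/8⌋ = $15,522. Book value $83,821.
Year 5: ⌊$83,821 × 125%/8⌋ = $13,097. Book value $70,724.
Year 6: ⌊$70,724 × 125%/8⌋ = $11,050. Book value $59,674.
Year 7: ⌊$59,674 × 125%/8⌋ = $9,324. Book value $50,350.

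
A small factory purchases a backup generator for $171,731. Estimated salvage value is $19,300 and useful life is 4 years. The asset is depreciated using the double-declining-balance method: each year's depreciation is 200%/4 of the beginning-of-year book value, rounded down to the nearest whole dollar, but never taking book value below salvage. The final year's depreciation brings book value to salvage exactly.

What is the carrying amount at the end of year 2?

Depreciable base = $171,731 − $19,300 = $152,431.
Year 1: ⌊$171,731 × 200%/4⌋ = $85,865. Book value $85,866.
Year 2: ⌊$85,866 × 200%/4⌋ = $42,933. Book value $42,933.

$42,933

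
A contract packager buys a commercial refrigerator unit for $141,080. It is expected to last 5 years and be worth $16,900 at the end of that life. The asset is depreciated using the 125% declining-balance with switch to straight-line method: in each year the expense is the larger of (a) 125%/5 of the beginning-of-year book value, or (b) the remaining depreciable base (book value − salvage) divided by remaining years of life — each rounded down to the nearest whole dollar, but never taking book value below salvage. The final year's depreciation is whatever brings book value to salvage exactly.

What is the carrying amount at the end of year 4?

Depreciable base = $141,080 − $16,900 = $124,180.
Year 1: DB = ⌊$141,080 × 125%/5⌋ = $35,270; SL = ⌊$124,180/5⌋ = $24,836 → take DB $35,270. Book value $105,810.
Year 2: DB = ⌊$105,810 × 125%/5⌋ = $26,452; SL = ⌊$88,910/4⌋ = $22,227 → take DB $26,452. Book value $79,358.
Year 3: DB = ⌊$79,358 × 125%/5⌋ = $19,839; SL = ⌊$62,458/3⌋ = $20,819 → take SL $20,819. Book value $58,539.
Year 4: DB = ⌊$58,539 × 125%/5⌋ = $14,634; SL = ⌊$41,639/2⌋ = $20,819 → take SL $20,819. Book value $37,720.

$37,720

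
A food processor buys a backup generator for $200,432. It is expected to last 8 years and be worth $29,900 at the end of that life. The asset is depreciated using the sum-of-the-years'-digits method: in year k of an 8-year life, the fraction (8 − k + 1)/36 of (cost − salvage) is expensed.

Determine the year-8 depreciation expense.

$4,737

Depreciable base = $200,432 − $29,900 = $170,532.
Sum of the years' digits = 8+7+6+5+4+3+2+1 = 36.
Year 1: $170,532 × 8/36 = $37,896. Book value $162,536.
Year 2: $170,532 × 7/36 = $33,159. Book value $129,377.
Year 3: $170,532 × 6/36 = $28,422. Book value $100,955.
Year 4: $170,532 × 5/36 = $23,685. Book value $77,270.
Year 5: $170,532 × 4/36 = $18,948. Book value $58,322.
Year 6: $170,532 × 3/36 = $14,211. Book value $44,111.
Year 7: $170,532 × 2/36 = $9,474. Book value $34,637.
Year 8: $170,532 × 1/36 = $4,737. Book value $29,900.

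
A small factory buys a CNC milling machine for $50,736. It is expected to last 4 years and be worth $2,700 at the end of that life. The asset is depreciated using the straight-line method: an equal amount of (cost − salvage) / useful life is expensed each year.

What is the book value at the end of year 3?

Depreciable base = $50,736 − $2,700 = $48,036.
Annual expense = $48,036 / 4 = $12,009.
End of year 1: book value $38,727.
End of year 2: book value $26,718.
End of year 3: book value $14,709.

$14,709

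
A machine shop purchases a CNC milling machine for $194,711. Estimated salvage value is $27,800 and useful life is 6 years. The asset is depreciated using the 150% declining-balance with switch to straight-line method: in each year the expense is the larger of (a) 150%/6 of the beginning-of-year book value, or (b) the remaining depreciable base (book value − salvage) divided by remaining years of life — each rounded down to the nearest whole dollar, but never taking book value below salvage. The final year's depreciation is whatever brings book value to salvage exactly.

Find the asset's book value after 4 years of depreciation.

$61,609

Depreciable base = $194,711 − $27,800 = $166,911.
Year 1: DB = ⌊$194,711 × 150%/6⌋ = $48,677; SL = ⌊$166,911/6⌋ = $27,818 → take DB $48,677. Book value $146,034.
Year 2: DB = ⌊$146,034 × 150%/6⌋ = $36,508; SL = ⌊$118,234/5⌋ = $23,646 → take DB $36,508. Book value $109,526.
Year 3: DB = ⌊$109,526 × 150%/6⌋ = $27,381; SL = ⌊$81,726/4⌋ = $20,431 → take DB $27,381. Book value $82,145.
Year 4: DB = ⌊$82,145 × 150%/6⌋ = $20,536; SL = ⌊$54,345/3⌋ = $18,115 → take DB $20,536. Book value $61,609.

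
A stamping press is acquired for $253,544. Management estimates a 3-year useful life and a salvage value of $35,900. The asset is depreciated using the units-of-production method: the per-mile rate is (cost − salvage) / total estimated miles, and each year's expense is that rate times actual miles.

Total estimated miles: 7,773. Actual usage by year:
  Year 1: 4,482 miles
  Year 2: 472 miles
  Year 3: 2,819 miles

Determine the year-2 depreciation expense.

$13,216

Depreciable base = $253,544 − $35,900 = $217,644.
Rate = $217,644 / 7,773 miles = $28 per mile.
Year 1: 4,482 × $28 = $125,496. Book value $128,048.
Year 2: 472 × $28 = $13,216. Book value $114,832.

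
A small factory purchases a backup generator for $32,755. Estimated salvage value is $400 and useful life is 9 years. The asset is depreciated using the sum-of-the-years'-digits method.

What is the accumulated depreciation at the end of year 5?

$25,165

Depreciable base = $32,755 − $400 = $32,355.
Sum of the years' digits = 9+8+7+6+5+4+3+2+1 = 45.
Year 1: $32,355 × 9/45 = $6,471. Book value $26,284.
Year 2: $32,355 × 8/45 = $5,752. Book value $20,532.
Year 3: $32,355 × 7/45 = $5,033. Book value $15,499.
Year 4: $32,355 × 6/45 = $4,314. Book value $11,185.
Year 5: $32,355 × 5/45 = $3,595. Book value $7,590.
Accumulated through year 5 = $32,755 − $7,590 = $25,165.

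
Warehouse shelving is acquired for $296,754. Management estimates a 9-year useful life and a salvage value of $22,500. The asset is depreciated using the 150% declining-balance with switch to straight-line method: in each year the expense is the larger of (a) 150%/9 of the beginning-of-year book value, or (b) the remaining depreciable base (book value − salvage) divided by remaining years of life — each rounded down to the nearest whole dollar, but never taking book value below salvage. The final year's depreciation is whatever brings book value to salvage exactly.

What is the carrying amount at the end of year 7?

Depreciable base = $296,754 − $22,500 = $274,254.
Year 1: DB = ⌊$296,754 × 150%/9⌋ = $49,459; SL = ⌊$274,254/9⌋ = $30,472 → take DB $49,459. Book value $247,295.
Year 2: DB = ⌊$247,295 × 150%/9⌋ = $41,215; SL = ⌊$224,795/8⌋ = $28,099 → take DB $41,215. Book value $206,080.
Year 3: DB = ⌊$206,080 × 150%/9⌋ = $34,346; SL = ⌊$183,580/7⌋ = $26,225 → take DB $34,346. Book value $171,734.
Year 4: DB = ⌊$171,734 × 150%/9⌋ = $28,622; SL = ⌊$149,234/6⌋ = $24,872 → take DB $28,622. Book value $143,112.
Year 5: DB = ⌊$143,112 × 150%/9⌋ = $23,852; SL = ⌊$120,612/5⌋ = $24,122 → take SL $24,122. Book value $118,990.
Year 6: DB = ⌊$118,990 × 150%/9⌋ = $19,831; SL = ⌊$96,490/4⌋ = $24,122 → take SL $24,122. Book value $94,868.
Year 7: DB = ⌊$94,868 × 150%/9⌋ = $15,811; SL = ⌊$72,368/3⌋ = $24,122 → take SL $24,122. Book value $70,746.

$70,746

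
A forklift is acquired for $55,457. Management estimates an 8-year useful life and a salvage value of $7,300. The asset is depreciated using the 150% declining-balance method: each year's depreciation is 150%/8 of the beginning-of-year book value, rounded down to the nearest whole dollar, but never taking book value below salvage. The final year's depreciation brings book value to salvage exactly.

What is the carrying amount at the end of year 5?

Depreciable base = $55,457 − $7,300 = $48,157.
Year 1: ⌊$55,457 × 150%/8⌋ = $10,398. Book value $45,059.
Year 2: ⌊$45,059 × 150%/8⌋ = $8,448. Book value $36,611.
Year 3: ⌊$36,611 × 150%/8⌋ = $6,864. Book value $29,747.
Year 4: ⌊$29,747 × 150%/8⌋ = $5,577. Book value $24,170.
Year 5: ⌊$24,170 × 150%/8⌋ = $4,531. Book value $19,639.

$19,639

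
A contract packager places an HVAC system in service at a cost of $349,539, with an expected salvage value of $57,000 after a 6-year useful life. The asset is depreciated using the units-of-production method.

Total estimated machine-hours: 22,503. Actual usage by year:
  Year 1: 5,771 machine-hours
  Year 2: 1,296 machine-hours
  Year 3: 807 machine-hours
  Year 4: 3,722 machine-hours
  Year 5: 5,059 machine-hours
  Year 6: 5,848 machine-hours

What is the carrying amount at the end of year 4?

$198,791

Depreciable base = $349,539 − $57,000 = $292,539.
Rate = $292,539 / 22,503 machine-hours = $13 per machine-hour.
Year 1: 5,771 × $13 = $75,023. Book value $274,516.
Year 2: 1,296 × $13 = $16,848. Book value $257,668.
Year 3: 807 × $13 = $10,491. Book value $247,177.
Year 4: 3,722 × $13 = $48,386. Book value $198,791.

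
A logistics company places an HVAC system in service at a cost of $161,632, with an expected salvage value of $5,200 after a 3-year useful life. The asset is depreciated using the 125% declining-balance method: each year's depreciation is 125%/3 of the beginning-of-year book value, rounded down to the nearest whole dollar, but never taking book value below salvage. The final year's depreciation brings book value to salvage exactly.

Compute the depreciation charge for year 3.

Depreciable base = $161,632 − $5,200 = $156,432.
Year 1: ⌊$161,632 × 125%/3⌋ = $67,346. Book value $94,286.
Year 2: ⌊$94,286 × 125%/3⌋ = $39,285. Book value $55,001.
Year 3 (final): $55,001 − $5,200 = $49,801. Book value $5,200.

$49,801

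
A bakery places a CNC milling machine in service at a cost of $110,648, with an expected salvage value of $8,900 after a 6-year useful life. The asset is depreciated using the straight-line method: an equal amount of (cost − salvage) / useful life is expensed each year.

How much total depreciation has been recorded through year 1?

$16,958

Depreciable base = $110,648 − $8,900 = $101,748.
Annual expense = $101,748 / 6 = $16,958.
End of year 1: book value $93,690.
Accumulated through year 1 = $110,648 − $93,690 = $16,958.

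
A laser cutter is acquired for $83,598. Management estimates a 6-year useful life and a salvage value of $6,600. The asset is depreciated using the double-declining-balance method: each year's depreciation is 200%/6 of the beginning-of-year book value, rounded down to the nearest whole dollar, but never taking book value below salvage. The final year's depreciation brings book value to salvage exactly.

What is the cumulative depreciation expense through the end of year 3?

Depreciable base = $83,598 − $6,600 = $76,998.
Year 1: ⌊$83,598 × 200%/6⌋ = $27,866. Book value $55,732.
Year 2: ⌊$55,732 × 200%/6⌋ = $18,577. Book value $37,155.
Year 3: ⌊$37,155 × 200%/6⌋ = $12,385. Book value $24,770.
Accumulated through year 3 = $83,598 − $24,770 = $58,828.

$58,828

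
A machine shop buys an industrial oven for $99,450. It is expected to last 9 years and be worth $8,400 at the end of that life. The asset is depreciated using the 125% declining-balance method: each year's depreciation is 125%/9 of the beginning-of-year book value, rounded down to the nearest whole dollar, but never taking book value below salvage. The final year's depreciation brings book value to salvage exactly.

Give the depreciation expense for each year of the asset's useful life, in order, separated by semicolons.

$13,812; $11,894; $10,242; $8,819; $7,594; $6,540; $5,631; $4,849; $21,669

Depreciable base = $99,450 − $8,400 = $91,050.
Year 1: ⌊$99,450 × 125%/9⌋ = $13,812. Book value $85,638.
Year 2: ⌊$85,638 × 125%/9⌋ = $11,894. Book value $73,744.
Year 3: ⌊$73,744 × 125%/9⌋ = $10,242. Book value $63,502.
Year 4: ⌊$63,502 × 125%/9⌋ = $8,819. Book value $54,683.
Year 5: ⌊$54,683 × 125%/9⌋ = $7,594. Book value $47,089.
Year 6: ⌊$47,089 × 125%/9⌋ = $6,540. Book value $40,549.
Year 7: ⌊$40,549 × 125%/9⌋ = $5,631. Book value $34,918.
Year 8: ⌊$34,918 × 125%/9⌋ = $4,849. Book value $30,069.
Year 9 (final): $30,069 − $8,400 = $21,669. Book value $8,400.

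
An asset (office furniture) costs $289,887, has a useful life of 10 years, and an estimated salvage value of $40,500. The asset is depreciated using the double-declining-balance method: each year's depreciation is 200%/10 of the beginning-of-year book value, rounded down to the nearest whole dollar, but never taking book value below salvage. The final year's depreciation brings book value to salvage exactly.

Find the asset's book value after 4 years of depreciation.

$118,739

Depreciable base = $289,887 − $40,500 = $249,387.
Year 1: ⌊$289,887 × 200%/10⌋ = $57,977. Book value $231,910.
Year 2: ⌊$231,910 × 200%/10⌋ = $46,382. Book value $185,528.
Year 3: ⌊$185,528 × 200%/10⌋ = $37,105. Book value $148,423.
Year 4: ⌊$148,423 × 200%/10⌋ = $29,684. Book value $118,739.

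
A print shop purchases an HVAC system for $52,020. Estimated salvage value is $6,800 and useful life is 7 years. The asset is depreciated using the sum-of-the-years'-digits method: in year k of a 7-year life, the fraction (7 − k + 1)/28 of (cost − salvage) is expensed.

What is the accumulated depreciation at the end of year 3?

Depreciable base = $52,020 − $6,800 = $45,220.
Sum of the years' digits = 7+6+5+4+3+2+1 = 28.
Year 1: $45,220 × 7/28 = $11,305. Book value $40,715.
Year 2: $45,220 × 6/28 = $9,690. Book value $31,025.
Year 3: $45,220 × 5/28 = $8,075. Book value $22,950.
Accumulated through year 3 = $52,020 − $22,950 = $29,070.

$29,070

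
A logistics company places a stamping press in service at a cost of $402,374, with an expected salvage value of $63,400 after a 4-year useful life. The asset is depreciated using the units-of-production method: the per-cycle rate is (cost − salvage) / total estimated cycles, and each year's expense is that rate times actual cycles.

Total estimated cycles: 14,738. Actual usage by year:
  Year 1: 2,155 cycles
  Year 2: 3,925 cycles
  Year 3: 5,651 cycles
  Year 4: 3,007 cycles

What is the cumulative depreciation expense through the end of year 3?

Depreciable base = $402,374 − $63,400 = $338,974.
Rate = $338,974 / 14,738 cycles = $23 per cycle.
Year 1: 2,155 × $23 = $49,565. Book value $352,809.
Year 2: 3,925 × $23 = $90,275. Book value $262,534.
Year 3: 5,651 × $23 = $129,973. Book value $132,561.
Accumulated through year 3 = $402,374 − $132,561 = $269,813.

$269,813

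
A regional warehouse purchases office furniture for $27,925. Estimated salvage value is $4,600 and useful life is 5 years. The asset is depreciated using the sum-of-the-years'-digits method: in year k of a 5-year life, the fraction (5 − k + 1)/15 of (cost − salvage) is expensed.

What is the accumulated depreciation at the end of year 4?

$21,770

Depreciable base = $27,925 − $4,600 = $23,325.
Sum of the years' digits = 5+4+3+2+1 = 15.
Year 1: $23,325 × 5/15 = $7,775. Book value $20,150.
Year 2: $23,325 × 4/15 = $6,220. Book value $13,930.
Year 3: $23,325 × 3/15 = $4,665. Book value $9,265.
Year 4: $23,325 × 2/15 = $3,110. Book value $6,155.
Accumulated through year 4 = $27,925 − $6,155 = $21,770.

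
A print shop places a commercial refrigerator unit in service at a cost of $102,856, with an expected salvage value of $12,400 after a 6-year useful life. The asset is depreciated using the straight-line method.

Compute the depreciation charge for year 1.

Depreciable base = $102,856 − $12,400 = $90,456.
Annual expense = $90,456 / 6 = $15,076.

$15,076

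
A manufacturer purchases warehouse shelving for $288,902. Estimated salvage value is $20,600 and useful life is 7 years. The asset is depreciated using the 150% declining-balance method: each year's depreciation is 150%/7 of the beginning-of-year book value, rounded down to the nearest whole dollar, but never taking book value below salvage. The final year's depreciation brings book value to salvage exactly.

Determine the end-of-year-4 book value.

Depreciable base = $288,902 − $20,600 = $268,302.
Year 1: ⌊$288,902 × 150%/7⌋ = $61,907. Book value $226,995.
Year 2: ⌊$226,995 × 150%/7⌋ = $48,641. Book value $178,354.
Year 3: ⌊$178,354 × 150%/7⌋ = $38,218. Book value $140,136.
Year 4: ⌊$140,136 × 150%/7⌋ = $30,029. Book value $110,107.

$110,107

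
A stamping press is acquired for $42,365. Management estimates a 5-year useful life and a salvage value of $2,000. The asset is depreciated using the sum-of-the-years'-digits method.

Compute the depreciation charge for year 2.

Depreciable base = $42,365 − $2,000 = $40,365.
Sum of the years' digits = 5+4+3+2+1 = 15.
Year 1: $40,365 × 5/15 = $13,455. Book value $28,910.
Year 2: $40,365 × 4/15 = $10,764. Book value $18,146.

$10,764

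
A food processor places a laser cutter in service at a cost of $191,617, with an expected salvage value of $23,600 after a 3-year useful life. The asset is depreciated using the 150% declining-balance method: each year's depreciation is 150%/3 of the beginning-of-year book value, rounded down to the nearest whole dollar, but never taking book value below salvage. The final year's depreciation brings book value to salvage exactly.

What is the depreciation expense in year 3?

Depreciable base = $191,617 − $23,600 = $168,017.
Year 1: ⌊$191,617 × 150%/3⌋ = $95,808. Book value $95,809.
Year 2: ⌊$95,809 × 150%/3⌋ = $47,904. Book value $47,905.
Year 3 (final): $47,905 − $23,600 = $24,305. Book value $23,600.

$24,305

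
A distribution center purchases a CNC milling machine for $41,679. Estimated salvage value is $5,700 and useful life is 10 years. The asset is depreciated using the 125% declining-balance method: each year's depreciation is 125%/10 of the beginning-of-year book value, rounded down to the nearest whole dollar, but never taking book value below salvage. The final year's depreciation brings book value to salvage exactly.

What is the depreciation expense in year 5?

$3,054

Depreciable base = $41,679 − $5,700 = $35,979.
Year 1: ⌊$41,679 × 125%/10⌋ = $5,209. Book value $36,470.
Year 2: ⌊$36,470 × 125%/10⌋ = $4,558. Book value $31,912.
Year 3: ⌊$31,912 × 125%/10⌋ = $3,989. Book value $27,923.
Year 4: ⌊$27,923 × 125%/10⌋ = $3,490. Book value $24,433.
Year 5: ⌊$24,433 × 125%/10⌋ = $3,054. Book value $21,379.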